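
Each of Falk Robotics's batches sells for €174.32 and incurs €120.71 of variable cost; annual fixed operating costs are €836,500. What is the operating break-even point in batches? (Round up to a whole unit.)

Unit CM = price − variable cost = €174.32 − €120.71 = €53.61.
Units to break even: €836,500 ÷ €53.61 = 15,603.43, rounded up to 15,604.

15,604 batches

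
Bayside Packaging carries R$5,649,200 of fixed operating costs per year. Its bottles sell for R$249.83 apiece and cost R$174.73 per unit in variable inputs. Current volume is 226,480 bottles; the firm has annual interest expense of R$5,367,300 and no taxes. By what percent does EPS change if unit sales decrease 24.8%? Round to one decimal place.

Total contribution margin = 226,480 × R$75.10 = R$17,008,648.00.
EBIT = R$17,008,648.00 − R$5,649,200 = R$11,359,448.00.
After interest of R$5,367,300.00, pre-tax earnings = R$5,992,148.00.
Degree of combined leverage = contribution ÷ (EBIT − I) = R$17,008,648.00 ÷ R$5,992,148.00 = 2.8385.
%ΔEPS = DCL × %ΔSales = 2.8385 × -24.8% = -70.4%.

-70.4%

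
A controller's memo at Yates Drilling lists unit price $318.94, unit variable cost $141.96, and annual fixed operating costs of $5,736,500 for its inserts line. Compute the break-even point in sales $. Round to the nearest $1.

$10,337,887

Contribution margin per unit = $318.94 − $141.96 = $176.98, a CM ratio of $176.98 ÷ $318.94 = 0.5549.
Break-even revenue = fixed costs × price ÷ CM = $5,736,500 × $318.94 ÷ $176.98 = $10,337,887.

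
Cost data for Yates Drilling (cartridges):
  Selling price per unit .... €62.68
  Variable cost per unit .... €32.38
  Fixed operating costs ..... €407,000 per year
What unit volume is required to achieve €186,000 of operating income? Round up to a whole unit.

19,571 cartridges

Contribution margin per unit = €62.68 − €32.38 = €30.30.
Units = (FC + target) / CM = (€407,000 + €186,000) / €30.30 = 19,570.96, so 19,571 cartridges.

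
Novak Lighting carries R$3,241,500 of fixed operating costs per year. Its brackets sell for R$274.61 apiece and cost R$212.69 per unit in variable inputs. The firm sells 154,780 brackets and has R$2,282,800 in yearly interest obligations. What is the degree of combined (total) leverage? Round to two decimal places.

2.36

Contribution at this volume is 154,780 × R$61.92 = R$9,583,977.60.
Operating income = contribution − fixed costs = R$9,583,977.60 − R$3,241,500 = R$6,342,477.60. Interest = R$2,282,800.00, so EBIT − I = R$4,059,677.60.
DCL = contribution ÷ (EBIT − I) = R$9,583,977.60 ÷ R$4,059,677.60 = 2.3608.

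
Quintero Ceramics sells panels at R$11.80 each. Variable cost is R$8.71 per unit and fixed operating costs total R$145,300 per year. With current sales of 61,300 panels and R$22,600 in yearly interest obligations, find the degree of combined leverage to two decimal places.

Contribution at this volume is 61,300 × R$3.09 = R$189,417.00.
Operating income = contribution − fixed costs = R$189,417.00 − R$145,300 = R$44,117.00. Interest = R$22,600.00, so EBIT − I = R$21,517.00.
Degree of total leverage = total CM / (EBIT − interest) = R$189,417.00 / R$21,517.00 = 8.8031.

8.80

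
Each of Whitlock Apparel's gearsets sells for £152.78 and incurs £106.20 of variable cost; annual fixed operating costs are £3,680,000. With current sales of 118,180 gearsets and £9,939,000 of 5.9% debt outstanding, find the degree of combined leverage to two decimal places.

Total contribution margin = 118,180 × £46.58 = £5,504,824.40.
Subtracting fixed costs: EBIT = £5,504,824.40 − £3,680,000 = £1,824,824.40. Interest = £586,401.00.
DOL = £5,504,824.40 ÷ £1,824,824.40 = 3.0166; DFL = £1,824,824.40 ÷ £1,238,423.40 = 1.4735.
DCL = DOL × DFL = 3.0166 × 1.4735 = 4.4450.

4.45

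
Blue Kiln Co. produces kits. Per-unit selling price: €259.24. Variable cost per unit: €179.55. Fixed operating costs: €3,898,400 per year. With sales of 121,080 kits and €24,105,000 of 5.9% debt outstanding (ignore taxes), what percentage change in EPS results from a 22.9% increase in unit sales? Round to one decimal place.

+51.1%

Contribution at this volume is 121,080 × €79.69 = €9,648,865.20.
Operating income = contribution − fixed costs = €9,648,865.20 − €3,898,400 = €5,750,465.20.
Interest = €1,422,195.00, so EBIT − I = €4,328,270.20.
DCL = total CM / (EBIT − I) = €9,648,865.20 / €4,328,270.20 = 2.2293.
%ΔEPS = DCL × %ΔSales = 2.2293 × +22.9% = +51.1%.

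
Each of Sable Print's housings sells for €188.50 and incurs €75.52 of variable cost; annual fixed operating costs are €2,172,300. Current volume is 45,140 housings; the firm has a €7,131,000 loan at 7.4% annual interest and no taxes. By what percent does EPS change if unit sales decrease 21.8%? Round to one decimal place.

-46.3%

At 45,140 units, contribution = 45,140 × €112.98 = €5,099,917.20.
EBIT = €5,099,917.20 − €2,172,300 = €2,927,617.20.
Interest = €527,694.00, so EBIT − I = €2,399,923.20.
Degree of combined leverage = contribution ÷ (EBIT − I) = €5,099,917.20 ÷ €2,399,923.20 = 2.1250.
EPS therefore changes by 2.1250 × (-21.8%) = -46.3%.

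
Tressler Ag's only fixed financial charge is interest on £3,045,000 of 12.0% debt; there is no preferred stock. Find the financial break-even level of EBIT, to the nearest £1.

Annual interest = 12.0% × £3,045,000 = £365,400.00.
With no preferred dividends, EPS = 0 when EBIT exactly covers interest, so the financial break-even EBIT is £365,400.00.

£365,400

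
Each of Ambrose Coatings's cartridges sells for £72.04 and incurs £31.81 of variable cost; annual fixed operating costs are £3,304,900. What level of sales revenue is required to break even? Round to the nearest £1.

£5,918,096

Contribution margin per unit = £72.04 − £31.81 = £40.23, a CM ratio of £40.23 ÷ £72.04 = 0.5584.
Break-even sales = FC ÷ CM ratio = £3,304,900 × £72.04 / £40.23 = £5,918,096.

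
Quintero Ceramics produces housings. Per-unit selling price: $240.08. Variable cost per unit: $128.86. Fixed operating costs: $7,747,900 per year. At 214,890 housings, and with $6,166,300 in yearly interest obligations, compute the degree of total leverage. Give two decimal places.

2.39

Total contribution margin = 214,890 × $111.22 = $23,900,065.80.
Operating income = contribution − fixed costs = $23,900,065.80 − $7,747,900 = $16,152,165.80. Interest = $6,166,300.00.
DOL = $23,900,065.80 ÷ $16,152,165.80 = 1.4797; DFL = $16,152,165.80 ÷ $9,985,865.80 = 1.6175.
DCL = DOL × DFL = 1.4797 × 1.6175 = 2.3934.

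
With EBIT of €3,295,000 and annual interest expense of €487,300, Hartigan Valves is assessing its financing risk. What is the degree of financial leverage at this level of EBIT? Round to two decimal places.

1.17

Interest = €487,300.00.
Degree of financial leverage = EBIT / (EBIT − interest) = €3,295,000 / €2,807,700.00 = 1.1736.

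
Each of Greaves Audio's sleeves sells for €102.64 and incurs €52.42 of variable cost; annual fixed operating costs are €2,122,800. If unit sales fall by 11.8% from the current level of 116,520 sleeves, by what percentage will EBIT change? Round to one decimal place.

Contribution at this volume is 116,520 × €50.22 = €5,851,634.40.
Operating income = contribution − fixed costs = €5,851,634.40 − €2,122,800 = €3,728,834.40.
DOL = contribution ÷ EBIT = €5,851,634.40 ÷ €3,728,834.40 = 1.5693.
Operating income changes by 1.5693 × -11.8% = -18.5%.

-18.5%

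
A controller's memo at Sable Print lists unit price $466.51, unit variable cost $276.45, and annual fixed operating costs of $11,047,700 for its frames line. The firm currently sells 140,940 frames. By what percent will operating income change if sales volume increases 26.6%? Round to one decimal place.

+45.3%

At 140,940 units, contribution = 140,940 × $190.06 = $26,787,056.40.
Operating income = contribution − fixed costs = $26,787,056.40 − $11,047,700 = $15,739,356.40.
DOL = contribution ÷ EBIT = $26,787,056.40 ÷ $15,739,356.40 = 1.7019.
Operating income changes by 1.7019 × +26.6% = +45.3%.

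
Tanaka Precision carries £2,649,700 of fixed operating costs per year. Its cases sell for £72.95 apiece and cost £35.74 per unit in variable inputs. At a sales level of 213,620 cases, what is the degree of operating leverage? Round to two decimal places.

At 213,620 units, contribution = 213,620 × £37.21 = £7,948,800.20.
Subtracting fixed costs: EBIT = £7,948,800.20 − £2,649,700 = £5,299,100.20.
DOL = contribution ÷ EBIT = £7,948,800.20 ÷ £5,299,100.20 = 1.5000.

1.50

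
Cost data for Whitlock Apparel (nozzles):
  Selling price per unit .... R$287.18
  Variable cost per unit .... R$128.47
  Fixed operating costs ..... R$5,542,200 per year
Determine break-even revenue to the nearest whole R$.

R$10,028,410

CM per unit = R$287.18 − R$128.47 = R$158.71; CM ratio = R$158.71 / R$287.18 = 0.5526.
Break-even sales = FC ÷ CM ratio = R$5,542,200 × R$287.18 / R$158.71 = R$10,028,410.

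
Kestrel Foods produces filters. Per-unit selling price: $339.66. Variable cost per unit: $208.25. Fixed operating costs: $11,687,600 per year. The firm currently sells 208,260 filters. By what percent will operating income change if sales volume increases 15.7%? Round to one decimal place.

Total contribution margin = 208,260 × $131.41 = $27,367,446.60.
EBIT = $27,367,446.60 − $11,687,600 = $15,679,846.60.
DOL = contribution ÷ EBIT = $27,367,446.60 ÷ $15,679,846.60 = 1.7454.
Operating income changes by 1.7454 × +15.7% = +27.4%.

+27.4%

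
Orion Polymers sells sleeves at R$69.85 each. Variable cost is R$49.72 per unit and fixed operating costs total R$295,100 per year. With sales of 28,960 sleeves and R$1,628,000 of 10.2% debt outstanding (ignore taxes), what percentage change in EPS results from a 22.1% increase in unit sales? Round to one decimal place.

+105.8%

Contribution at this volume is 28,960 × R$20.13 = R$582,964.80.
EBIT = R$582,964.80 − R$295,100 = R$287,864.80.
After interest of R$166,056.00, pre-tax earnings = R$121,808.80.
Degree of combined leverage = contribution ÷ (EBIT − I) = R$582,964.80 ÷ R$121,808.80 = 4.7859.
EPS therefore changes by 4.7859 × (+22.1%) = +105.8%.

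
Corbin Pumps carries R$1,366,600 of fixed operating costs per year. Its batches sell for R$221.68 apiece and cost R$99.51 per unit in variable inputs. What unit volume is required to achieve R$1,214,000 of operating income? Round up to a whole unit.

21,124 batches

Each unit contributes R$221.68 − R$99.51 = R$122.17.
Need Q such that Q × R$122.17 − R$1,366,600 = R$1,214,000, i.e. Q = R$2,580,600 / R$122.17 = 21,123.03 → 21,124.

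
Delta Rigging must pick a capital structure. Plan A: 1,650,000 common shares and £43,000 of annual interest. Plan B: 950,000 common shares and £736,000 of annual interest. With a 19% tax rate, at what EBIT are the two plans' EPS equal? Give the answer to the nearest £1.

Set EPS_A = EPS_B: (EBIT − £43,000)(1 − 0.19) ÷ 1,650,000 = (EBIT − £736,000)(1 − 0.19) ÷ 950,000.
The (1 − t) factor cancels: (EBIT − 43,000) × 950,000 = (EBIT − 736,000) × 1,650,000.
Solving, EBIT = (736,000·1,650,000 − 43,000·950,000) / (1,650,000 − 950,000) = 1,173,550,000,000 / 700,000 = 1,676,500.00.

£1,676,500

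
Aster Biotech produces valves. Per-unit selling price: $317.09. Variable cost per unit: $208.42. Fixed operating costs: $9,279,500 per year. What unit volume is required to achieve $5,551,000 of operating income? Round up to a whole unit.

Unit CM = price − variable cost = $317.09 − $208.42 = $108.67.
Need Q such that Q × $108.67 − $9,279,500 = $5,551,000, i.e. Q = $14,830,500 / $108.67 = 136,472.81 → 136,473.

136,473 valves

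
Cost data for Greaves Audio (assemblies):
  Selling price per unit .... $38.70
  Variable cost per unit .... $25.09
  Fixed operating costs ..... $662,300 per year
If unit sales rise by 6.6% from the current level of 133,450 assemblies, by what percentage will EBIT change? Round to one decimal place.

Contribution at this volume is 133,450 × $13.61 = $1,816,254.50.
Operating income = contribution − fixed costs = $1,816,254.50 − $662,300 = $1,153,954.50.
So DOL = total CM / EBIT = $1,816,254.50 / $1,153,954.50 = 1.5739.
So EBIT moves 1.5739 × (+6.6%) = +10.4%.

+10.4%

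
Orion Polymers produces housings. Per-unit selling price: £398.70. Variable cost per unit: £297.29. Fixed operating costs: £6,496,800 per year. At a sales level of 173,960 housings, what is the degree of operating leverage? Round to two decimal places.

1.58

Total contribution margin = 173,960 × £101.41 = £17,641,283.60.
Operating income = contribution − fixed costs = £17,641,283.60 − £6,496,800 = £11,144,483.60.
DOL = contribution ÷ EBIT = £17,641,283.60 ÷ £11,144,483.60 = 1.5830.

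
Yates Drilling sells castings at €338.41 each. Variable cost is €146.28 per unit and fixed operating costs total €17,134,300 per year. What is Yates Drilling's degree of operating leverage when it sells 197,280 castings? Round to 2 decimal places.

At 197,280 units, contribution = 197,280 × €192.13 = €37,903,406.40.
EBIT = €37,903,406.40 − €17,134,300 = €20,769,106.40.
So DOL = total CM / EBIT = €37,903,406.40 / €20,769,106.40 = 1.8250.

1.82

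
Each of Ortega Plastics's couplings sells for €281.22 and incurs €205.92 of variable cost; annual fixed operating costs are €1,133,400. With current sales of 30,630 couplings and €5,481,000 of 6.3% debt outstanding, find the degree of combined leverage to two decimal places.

Total contribution margin = 30,630 × €75.30 = €2,306,439.00.
Operating income = contribution − fixed costs = €2,306,439.00 − €1,133,400 = €1,173,039.00. Interest = €345,303.00, so EBIT − I = €827,736.00.
Degree of total leverage = total CM / (EBIT − interest) = €2,306,439.00 / €827,736.00 = 2.7864.

2.79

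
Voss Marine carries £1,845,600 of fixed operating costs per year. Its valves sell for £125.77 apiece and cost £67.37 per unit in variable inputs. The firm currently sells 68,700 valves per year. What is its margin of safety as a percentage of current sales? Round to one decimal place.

54.0%

Unit CM = price − variable cost = £125.77 − £67.37 = £58.40. Break-even units = £1,845,600 ÷ £58.40 = 31,602.74; break-even revenue = 31,602.74 × £125.77 = £3,974,676.58.
Actual sales revenue = 68,700 × £125.77 = £8,640,399.00.
Margin of safety = (£8,640,399.00 − £3,974,676.58) ÷ £8,640,399.00 = 54.0%.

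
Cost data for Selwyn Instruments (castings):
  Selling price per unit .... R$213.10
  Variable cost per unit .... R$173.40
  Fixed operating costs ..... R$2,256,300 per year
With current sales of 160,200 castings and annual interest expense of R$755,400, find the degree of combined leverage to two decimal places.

Total contribution margin = 160,200 × R$39.70 = R$6,359,940.00.
Subtracting fixed costs: EBIT = R$6,359,940.00 − R$2,256,300 = R$4,103,640.00. Interest = R$755,400.00, so EBIT − I = R$3,348,240.00.
DCL = contribution ÷ (EBIT − I) = R$6,359,940.00 ÷ R$3,348,240.00 = 1.8995.

1.90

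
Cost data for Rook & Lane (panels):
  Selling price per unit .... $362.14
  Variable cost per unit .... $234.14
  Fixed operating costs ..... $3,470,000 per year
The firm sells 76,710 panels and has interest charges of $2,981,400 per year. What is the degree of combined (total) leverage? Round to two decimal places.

2.92

At 76,710 units, contribution = 76,710 × $128.00 = $9,818,880.00.
EBIT = $9,818,880.00 − $3,470,000 = $6,348,880.00. Interest = $2,981,400.00.
DOL = $9,818,880.00 ÷ $6,348,880.00 = 1.5466; DFL = $6,348,880.00 ÷ $3,367,480.00 = 1.8854.
DCL = DOL × DFL = 1.5466 × 1.8854 = 2.9160.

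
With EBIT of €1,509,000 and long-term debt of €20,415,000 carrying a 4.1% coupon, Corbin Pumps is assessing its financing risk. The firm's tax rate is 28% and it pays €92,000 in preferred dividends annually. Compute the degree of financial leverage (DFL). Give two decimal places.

Annual interest charges come to €837,015.00.
Preferred dividends grossed up pre-tax: €92,000 / (1 − 0.28) = €127,777.78.
DFL = EBIT ÷ [EBIT − I − D_p/(1−t)] = €1,509,000 ÷ [€1,509,000 − €837,015.00 − €127,777.78] = €1,509,000 ÷ €544,207.22 = 2.7728.

2.77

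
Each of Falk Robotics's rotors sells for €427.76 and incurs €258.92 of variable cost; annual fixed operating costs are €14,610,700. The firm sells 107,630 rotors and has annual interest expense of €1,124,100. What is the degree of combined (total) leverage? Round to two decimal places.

Contribution at this volume is 107,630 × €168.84 = €18,172,249.20.
Subtracting fixed costs: EBIT = €18,172,249.20 − €14,610,700 = €3,561,549.20. Interest = €1,124,100.00.
DOL = €18,172,249.20 ÷ €3,561,549.20 = 5.1023; DFL = €3,561,549.20 ÷ €2,437,449.20 = 1.4612.
DCL = DOL × DFL = 5.1023 × 1.4612 = 7.4555.

7.46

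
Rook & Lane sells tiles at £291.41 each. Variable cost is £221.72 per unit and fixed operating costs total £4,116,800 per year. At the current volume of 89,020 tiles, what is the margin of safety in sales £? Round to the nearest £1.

£8,726,844

Unit CM = price − variable cost = £291.41 − £221.72 = £69.69. Break-even units = £4,116,800 ÷ £69.69 = 59,073.04; break-even revenue = 59,073.04 × £291.41 = £17,214,473.93.
Actual sales revenue = 89,020 × £291.41 = £25,941,318.20.
Margin of safety = £25,941,318.20 − £17,214,473.93 = £8,726,844.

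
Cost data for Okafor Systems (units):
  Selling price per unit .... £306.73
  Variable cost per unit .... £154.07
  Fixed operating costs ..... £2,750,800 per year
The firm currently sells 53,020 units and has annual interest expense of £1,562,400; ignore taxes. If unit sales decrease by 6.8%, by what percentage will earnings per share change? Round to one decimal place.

-14.6%

Total contribution margin = 53,020 × £152.66 = £8,094,033.20.
EBIT = £8,094,033.20 − £2,750,800 = £5,343,233.20.
Interest = £1,562,400.00, so EBIT − I = £3,780,833.20.
Degree of combined leverage = contribution ÷ (EBIT − I) = £8,094,033.20 ÷ £3,780,833.20 = 2.1408.
%ΔEPS = DCL × %ΔSales = 2.1408 × -6.8% = -14.6%.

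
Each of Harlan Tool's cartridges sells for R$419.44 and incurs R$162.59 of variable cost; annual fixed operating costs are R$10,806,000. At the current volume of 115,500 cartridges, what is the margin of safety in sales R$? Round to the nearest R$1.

Unit CM = price − variable cost = R$419.44 − R$162.59 = R$256.85. Break-even units = R$10,806,000 ÷ R$256.85 = 42,071.25; break-even revenue = 42,071.25 × R$419.44 = R$17,646,364.18.
Actual sales revenue = 115,500 × R$419.44 = R$48,445,320.00.
Margin of safety = R$48,445,320.00 − R$17,646,364.18 = R$30,798,956.

R$30,798,956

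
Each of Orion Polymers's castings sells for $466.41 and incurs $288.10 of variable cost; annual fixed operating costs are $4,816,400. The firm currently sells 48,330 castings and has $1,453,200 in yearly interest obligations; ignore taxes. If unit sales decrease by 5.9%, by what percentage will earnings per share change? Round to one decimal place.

-21.7%

At 48,330 units, contribution = 48,330 × $178.31 = $8,617,722.30.
EBIT = $8,617,722.30 − $4,816,400 = $3,801,322.30.
Interest = $1,453,200.00, so EBIT − I = $2,348,122.30.
Degree of combined leverage = contribution ÷ (EBIT − I) = $8,617,722.30 ÷ $2,348,122.30 = 3.6700.
EPS therefore changes by 3.6700 × (-5.9%) = -21.7%.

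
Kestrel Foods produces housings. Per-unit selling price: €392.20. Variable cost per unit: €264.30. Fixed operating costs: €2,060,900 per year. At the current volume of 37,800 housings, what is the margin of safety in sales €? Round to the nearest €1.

Unit CM = price − variable cost = €392.20 − €264.30 = €127.90. Break-even units = €2,060,900 ÷ €127.90 = 16,113.37; break-even revenue = 16,113.37 × €392.20 = €6,319,663.64.
Actual sales revenue = 37,800 × €392.20 = €14,825,160.00.
Margin of safety = €14,825,160.00 − €6,319,663.64 = €8,505,496.

€8,505,496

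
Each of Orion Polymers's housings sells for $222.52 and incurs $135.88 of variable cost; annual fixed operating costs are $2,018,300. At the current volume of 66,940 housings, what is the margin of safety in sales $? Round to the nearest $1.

$9,711,831

Each unit contributes $222.52 − $135.88 = $86.64. Break-even units = $2,018,300 ÷ $86.64 = 23,295.24; break-even revenue = 23,295.24 × $222.52 = $5,183,657.85.
Current sales = 66,940 × $222.52 = $14,895,488.80.
Margin of safety = $14,895,488.80 − $5,183,657.85 = $9,711,831.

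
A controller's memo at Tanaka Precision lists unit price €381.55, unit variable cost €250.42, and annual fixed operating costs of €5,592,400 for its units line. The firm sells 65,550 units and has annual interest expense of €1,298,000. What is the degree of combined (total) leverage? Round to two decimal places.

At 65,550 units, contribution = 65,550 × €131.13 = €8,595,571.50.
EBIT = €8,595,571.50 − €5,592,400 = €3,003,171.50. Interest = €1,298,000.00, so EBIT − I = €1,705,171.50.
DCL = contribution ÷ (EBIT − I) = €8,595,571.50 ÷ €1,705,171.50 = 5.0409.

5.04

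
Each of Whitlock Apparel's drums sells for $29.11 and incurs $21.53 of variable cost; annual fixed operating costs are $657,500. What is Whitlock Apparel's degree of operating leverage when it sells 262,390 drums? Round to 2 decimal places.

Total contribution margin = 262,390 × $7.58 = $1,988,916.20.
Operating income = contribution − fixed costs = $1,988,916.20 − $657,500 = $1,331,416.20.
Degree of operating leverage = $1,988,916.20 / $1,331,416.20 = 1.4938.

1.49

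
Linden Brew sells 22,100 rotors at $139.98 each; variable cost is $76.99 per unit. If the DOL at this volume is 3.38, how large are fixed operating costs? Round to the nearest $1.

$980,221

Contribution at this volume is 22,100 × $62.99 = $1,392,079.00.
Since DOL = CM ÷ EBIT, EBIT = $1,392,079.00 ÷ 3.38 = $411,857.69.
Fixed costs = CM − EBIT = $1,392,079.00 − $411,857.69 = $980,221.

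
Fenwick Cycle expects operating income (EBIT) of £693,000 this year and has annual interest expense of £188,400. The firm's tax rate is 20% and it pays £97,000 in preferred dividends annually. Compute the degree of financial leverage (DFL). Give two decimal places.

Annual interest charges come to £188,400.00.
Pre-tax preferred-dividend burden = £97,000 ÷ (1 − 0.20) = £121,250.00.
DFL = EBIT ÷ [EBIT − I − D_p/(1−t)] = £693,000 ÷ [£693,000 − £188,400.00 − £121,250.00] = £693,000 ÷ £383,350.00 = 1.8077.

1.81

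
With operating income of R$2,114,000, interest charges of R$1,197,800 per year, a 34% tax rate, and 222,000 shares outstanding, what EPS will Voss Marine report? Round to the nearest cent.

R$2.72

Pre-tax income = R$2,114,000 − R$1,197,800.00 = R$916,200.00.
After tax at 34%: net income = R$916,200.00 × 0.66 = R$604,692.00.
EPS = R$604,692.00 ÷ 222,000 = R$2.72.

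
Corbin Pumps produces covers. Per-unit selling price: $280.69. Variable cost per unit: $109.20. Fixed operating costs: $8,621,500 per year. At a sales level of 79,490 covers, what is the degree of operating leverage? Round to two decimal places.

2.72

At 79,490 units, contribution = 79,490 × $171.49 = $13,631,740.10.
EBIT = $13,631,740.10 − $8,621,500 = $5,010,240.10.
So DOL = total CM / EBIT = $13,631,740.10 / $5,010,240.10 = 2.7208.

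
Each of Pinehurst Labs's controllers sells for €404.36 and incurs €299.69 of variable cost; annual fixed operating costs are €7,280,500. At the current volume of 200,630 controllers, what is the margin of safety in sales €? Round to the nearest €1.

€53,000,799

Each unit contributes €404.36 − €299.69 = €104.67. Break-even units = €7,280,500 ÷ €104.67 = 69,556.70; break-even revenue = 69,556.70 × €404.36 = €28,125,948.03.
Current sales = 200,630 × €404.36 = €81,126,746.80.
Margin of safety = €81,126,746.80 − €28,125,948.03 = €53,000,799.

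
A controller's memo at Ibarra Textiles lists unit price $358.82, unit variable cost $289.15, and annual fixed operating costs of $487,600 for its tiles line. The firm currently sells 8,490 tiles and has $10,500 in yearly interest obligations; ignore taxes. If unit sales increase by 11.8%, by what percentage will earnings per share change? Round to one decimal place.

At 8,490 units, contribution = 8,490 × $69.67 = $591,498.30.
Operating income = contribution − fixed costs = $591,498.30 − $487,600 = $103,898.30.
Interest = $10,500.00, so EBIT − I = $93,398.30.
DCL = total CM / (EBIT − I) = $591,498.30 / $93,398.30 = 6.3331.
EPS therefore changes by 6.3331 × (+11.8%) = +74.7%.

+74.7%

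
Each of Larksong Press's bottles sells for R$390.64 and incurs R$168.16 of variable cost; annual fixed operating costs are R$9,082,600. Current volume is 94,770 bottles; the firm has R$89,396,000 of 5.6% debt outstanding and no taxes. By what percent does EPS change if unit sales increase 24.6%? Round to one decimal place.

+74.1%

Total contribution margin = 94,770 × R$222.48 = R$21,084,429.60.
EBIT = R$21,084,429.60 − R$9,082,600 = R$12,001,829.60.
Interest = R$5,006,176.00, so EBIT − I = R$6,995,653.60.
DCL = total CM / (EBIT − I) = R$21,084,429.60 / R$6,995,653.60 = 3.0139.
%ΔEPS = DCL × %ΔSales = 3.0139 × +24.6% = +74.1%.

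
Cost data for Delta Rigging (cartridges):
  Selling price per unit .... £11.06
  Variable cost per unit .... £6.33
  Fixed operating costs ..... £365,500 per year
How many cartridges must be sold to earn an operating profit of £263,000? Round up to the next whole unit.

132,876 cartridges

Each unit contributes £11.06 − £6.33 = £4.73.
Required volume = (fixed costs + target profit) ÷ CM = (£365,500 + £263,000) ÷ £4.73 = 132,875.26, so 132,876 cartridges.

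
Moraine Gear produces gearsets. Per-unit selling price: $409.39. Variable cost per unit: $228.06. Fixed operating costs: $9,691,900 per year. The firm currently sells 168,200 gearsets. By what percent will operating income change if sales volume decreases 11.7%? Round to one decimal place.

-17.1%

Contribution at this volume is 168,200 × $181.33 = $30,499,706.00.
Operating income = contribution − fixed costs = $30,499,706.00 − $9,691,900 = $20,807,806.00.
DOL = contribution ÷ EBIT = $30,499,706.00 ÷ $20,807,806.00 = 1.4658.
Operating income changes by 1.4658 × -11.7% = -17.1%.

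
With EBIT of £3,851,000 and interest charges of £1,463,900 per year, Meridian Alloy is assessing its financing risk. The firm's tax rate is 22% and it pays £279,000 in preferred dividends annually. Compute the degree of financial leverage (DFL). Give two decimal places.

Interest = £1,463,900.00.
Preferred dividends grossed up pre-tax: £279,000 / (1 − 0.22) = £357,692.31.
DFL = EBIT ÷ [EBIT − I − D_p/(1−t)] = £3,851,000 ÷ [£3,851,000 − £1,463,900.00 − £357,692.31] = £3,851,000 ÷ £2,029,407.69 = 1.8976.

1.90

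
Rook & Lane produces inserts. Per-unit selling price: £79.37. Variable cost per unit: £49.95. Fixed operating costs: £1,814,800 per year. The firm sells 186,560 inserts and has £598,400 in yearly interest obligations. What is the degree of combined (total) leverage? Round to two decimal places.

Contribution at this volume is 186,560 × £29.42 = £5,488,595.20.
EBIT = £5,488,595.20 − £1,814,800 = £3,673,795.20. Interest = £598,400.00.
DOL = £5,488,595.20 ÷ £3,673,795.20 = 1.4940; DFL = £3,673,795.20 ÷ £3,075,395.20 = 1.1946.
DCL = DOL × DFL = 1.4940 × 1.1946 = 1.7847.

1.78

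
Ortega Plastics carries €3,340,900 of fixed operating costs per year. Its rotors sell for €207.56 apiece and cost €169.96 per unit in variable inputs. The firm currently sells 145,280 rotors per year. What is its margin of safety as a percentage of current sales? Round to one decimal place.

Each unit contributes €207.56 − €169.96 = €37.60. Break-even units = €3,340,900 ÷ €37.60 = 88,853.72; break-even revenue = 88,853.72 × €207.56 = €18,442,478.83.
Current sales = 145,280 × €207.56 = €30,154,316.80.
Margin of safety = (€30,154,316.80 − €18,442,478.83) ÷ €30,154,316.80 = 38.8%.

38.8%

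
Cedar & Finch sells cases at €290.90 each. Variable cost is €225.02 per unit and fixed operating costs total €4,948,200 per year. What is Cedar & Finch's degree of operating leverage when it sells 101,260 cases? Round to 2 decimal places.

Total contribution margin = 101,260 × €65.88 = €6,671,008.80.
Operating income = contribution − fixed costs = €6,671,008.80 − €4,948,200 = €1,722,808.80.
Degree of operating leverage = €6,671,008.80 / €1,722,808.80 = 3.8722.

3.87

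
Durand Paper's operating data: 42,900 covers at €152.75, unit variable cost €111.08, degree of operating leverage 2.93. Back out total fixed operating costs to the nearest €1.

Total contribution margin = 42,900 × €41.67 = €1,787,643.00.
Since DOL = CM ÷ EBIT, EBIT = €1,787,643.00 ÷ 2.93 = €610,117.06.
Fixed costs = CM − EBIT = €1,787,643.00 − €610,117.06 = €1,177,526.

€1,177,526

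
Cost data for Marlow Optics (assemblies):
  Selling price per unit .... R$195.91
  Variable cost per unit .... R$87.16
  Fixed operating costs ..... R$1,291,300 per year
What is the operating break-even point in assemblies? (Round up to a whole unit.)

Unit CM = price − variable cost = R$195.91 − R$87.16 = R$108.75.
Break-even Q = R$1,291,300 / R$108.75 = 11,874.02 → 11,875 assemblies.

11,875 assemblies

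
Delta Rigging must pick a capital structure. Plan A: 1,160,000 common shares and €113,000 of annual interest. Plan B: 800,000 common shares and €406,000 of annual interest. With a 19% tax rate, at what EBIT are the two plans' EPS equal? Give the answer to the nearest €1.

Set EPS_A = EPS_B: (EBIT − €113,000)(1 − 0.19) ÷ 1,160,000 = (EBIT − €406,000)(1 − 0.19) ÷ 800,000.
The (1 − t) factor cancels: (EBIT − 113,000) × 800,000 = (EBIT − 406,000) × 1,160,000.
EBIT × (1,160,000 − 800,000) = 406,000 × 1,160,000 − 113,000 × 800,000 = 380,560,000,000, so EBIT = 380,560,000,000 ÷ 360,000 = 1,057,111.11.

€1,057,111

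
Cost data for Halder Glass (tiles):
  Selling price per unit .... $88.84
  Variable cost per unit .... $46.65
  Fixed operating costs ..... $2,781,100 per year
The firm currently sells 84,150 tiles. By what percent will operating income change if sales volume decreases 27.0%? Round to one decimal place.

-124.6%

Total contribution margin = 84,150 × $42.19 = $3,550,288.50.
Subtracting fixed costs: EBIT = $3,550,288.50 − $2,781,100 = $769,188.50.
So DOL = total CM / EBIT = $3,550,288.50 / $769,188.50 = 4.6156.
Operating income changes by 4.6156 × -27.0% = -124.6%.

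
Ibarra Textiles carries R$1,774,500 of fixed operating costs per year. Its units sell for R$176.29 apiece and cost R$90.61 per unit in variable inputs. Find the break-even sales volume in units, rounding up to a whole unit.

20,711 units

Unit CM = price − variable cost = R$176.29 − R$90.61 = R$85.68.
Units to break even: R$1,774,500 ÷ R$85.68 = 20,710.78, rounded up to 20,711.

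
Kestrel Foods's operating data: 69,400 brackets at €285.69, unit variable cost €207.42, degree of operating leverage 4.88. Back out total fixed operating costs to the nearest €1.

Total contribution margin = 69,400 × €78.27 = €5,431,938.00.
Since DOL = CM ÷ EBIT, EBIT = €5,431,938.00 ÷ 4.88 = €1,113,102.05.
And FC = contribution − EBIT = €5,431,938.00 − €1,113,102.05 = €4,318,836.

€4,318,836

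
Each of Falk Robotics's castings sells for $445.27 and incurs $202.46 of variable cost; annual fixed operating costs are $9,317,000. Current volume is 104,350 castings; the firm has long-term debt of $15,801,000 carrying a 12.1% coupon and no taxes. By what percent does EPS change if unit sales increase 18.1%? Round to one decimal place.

At 104,350 units, contribution = 104,350 × $242.81 = $25,337,223.50.
EBIT = $25,337,223.50 − $9,317,000 = $16,020,223.50.
Interest = $1,911,921.00, so EBIT − I = $14,108,302.50.
DCL = total CM / (EBIT − I) = $25,337,223.50 / $14,108,302.50 = 1.7959.
EPS therefore changes by 1.7959 × (+18.1%) = +32.5%.

+32.5%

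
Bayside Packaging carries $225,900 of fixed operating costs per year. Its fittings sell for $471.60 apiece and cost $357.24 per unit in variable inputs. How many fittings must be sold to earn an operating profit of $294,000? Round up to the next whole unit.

4,547 fittings

Contribution margin per unit = $471.60 − $357.24 = $114.36.
Required volume = (fixed costs + target profit) ÷ CM = ($225,900 + $294,000) ÷ $114.36 = 4,546.17, so 4,547 fittings.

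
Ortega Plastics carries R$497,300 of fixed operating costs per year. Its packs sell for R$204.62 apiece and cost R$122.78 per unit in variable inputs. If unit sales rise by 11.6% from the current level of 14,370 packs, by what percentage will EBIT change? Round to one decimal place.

Total contribution margin = 14,370 × R$81.84 = R$1,176,040.80.
Subtracting fixed costs: EBIT = R$1,176,040.80 − R$497,300 = R$678,740.80.
DOL = contribution ÷ EBIT = R$1,176,040.80 ÷ R$678,740.80 = 1.7327.
So EBIT moves 1.7327 × (+11.6%) = +20.1%.

+20.1%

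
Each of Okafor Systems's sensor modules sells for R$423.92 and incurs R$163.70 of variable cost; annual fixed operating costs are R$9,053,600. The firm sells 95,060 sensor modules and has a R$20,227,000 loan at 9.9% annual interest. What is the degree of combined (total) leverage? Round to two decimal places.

At 95,060 units, contribution = 95,060 × R$260.22 = R$24,736,513.20.
Subtracting fixed costs: EBIT = R$24,736,513.20 − R$9,053,600 = R$15,682,913.20. Interest = R$2,002,473.00, so EBIT − I = R$13,680,440.20.
DCL = contribution ÷ (EBIT − I) = R$24,736,513.20 ÷ R$13,680,440.20 = 1.8082.

1.81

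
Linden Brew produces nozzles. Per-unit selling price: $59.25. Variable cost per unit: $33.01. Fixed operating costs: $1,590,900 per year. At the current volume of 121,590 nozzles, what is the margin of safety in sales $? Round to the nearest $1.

Unit CM = price − variable cost = $59.25 − $33.01 = $26.24. Break-even units = $1,590,900 ÷ $26.24 = 60,628.81; break-even revenue = 60,628.81 × $59.25 = $3,592,257.05.
Current sales = 121,590 × $59.25 = $7,204,207.50.
Margin of safety = $7,204,207.50 − $3,592,257.05 = $3,611,950.

$3,611,950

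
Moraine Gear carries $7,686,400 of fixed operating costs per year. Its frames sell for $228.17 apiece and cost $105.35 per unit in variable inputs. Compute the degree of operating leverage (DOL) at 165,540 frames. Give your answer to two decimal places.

1.61

Total contribution margin = 165,540 × $122.82 = $20,331,622.80.
Operating income = contribution − fixed costs = $20,331,622.80 − $7,686,400 = $12,645,222.80.
So DOL = total CM / EBIT = $20,331,622.80 / $12,645,222.80 = 1.6079.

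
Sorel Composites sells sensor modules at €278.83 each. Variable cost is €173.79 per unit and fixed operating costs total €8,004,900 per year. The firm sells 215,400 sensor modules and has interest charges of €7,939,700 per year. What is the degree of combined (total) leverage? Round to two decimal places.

3.39

Contribution at this volume is 215,400 × €105.04 = €22,625,616.00.
EBIT = €22,625,616.00 − €8,004,900 = €14,620,716.00. Interest = €7,939,700.00.
DOL = €22,625,616.00 ÷ €14,620,716.00 = 1.5475; DFL = €14,620,716.00 ÷ €6,681,016.00 = 2.1884.
Combined leverage = 1.5475 × 2.1884 = 3.3865.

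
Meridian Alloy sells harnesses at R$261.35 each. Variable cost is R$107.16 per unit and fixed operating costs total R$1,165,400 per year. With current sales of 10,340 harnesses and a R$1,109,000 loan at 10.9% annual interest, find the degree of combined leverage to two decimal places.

Total contribution margin = 10,340 × R$154.19 = R$1,594,324.60.
Subtracting fixed costs: EBIT = R$1,594,324.60 − R$1,165,400 = R$428,924.60. Interest = R$120,881.00.
DOL = R$1,594,324.60 ÷ R$428,924.60 = 3.7170; DFL = R$428,924.60 ÷ R$308,043.60 = 1.3924.
DCL = DOL × DFL = 3.7170 × 1.3924 = 5.1756.

5.18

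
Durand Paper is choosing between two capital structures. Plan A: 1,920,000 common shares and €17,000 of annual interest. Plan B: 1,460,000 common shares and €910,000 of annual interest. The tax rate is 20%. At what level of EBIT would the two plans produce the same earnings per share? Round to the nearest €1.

Set EPS_A = EPS_B: (EBIT − €17,000)(1 − 0.20) ÷ 1,920,000 = (EBIT − €910,000)(1 − 0.20) ÷ 1,460,000.
The (1 − t) factor cancels: (EBIT − 17,000) × 1,460,000 = (EBIT − 910,000) × 1,920,000.
EBIT × (1,920,000 − 1,460,000) = 910,000 × 1,920,000 − 17,000 × 1,460,000 = 1,722,380,000,000, so EBIT = 1,722,380,000,000 ÷ 460,000 = 3,744,304.35.

€3,744,304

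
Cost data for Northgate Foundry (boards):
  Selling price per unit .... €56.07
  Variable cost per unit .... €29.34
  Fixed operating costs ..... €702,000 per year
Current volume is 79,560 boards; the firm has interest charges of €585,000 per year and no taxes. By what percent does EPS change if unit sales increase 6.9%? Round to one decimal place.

+17.5%

Contribution at this volume is 79,560 × €26.73 = €2,126,638.80.
EBIT = €2,126,638.80 − €702,000 = €1,424,638.80.
Interest = €585,000.00, so EBIT − I = €839,638.80.
DCL = total CM / (EBIT − I) = €2,126,638.80 / €839,638.80 = 2.5328.
EPS therefore changes by 2.5328 × (+6.9%) = +17.5%.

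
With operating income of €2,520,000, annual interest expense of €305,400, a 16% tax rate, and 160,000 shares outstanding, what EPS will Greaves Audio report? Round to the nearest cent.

€11.63

Pre-tax income = €2,520,000 − €305,400.00 = €2,214,600.00.
After tax at 16%: net income = €2,214,600.00 × 0.84 = €1,860,264.00.
EPS = €1,860,264.00 ÷ 160,000 = €11.63.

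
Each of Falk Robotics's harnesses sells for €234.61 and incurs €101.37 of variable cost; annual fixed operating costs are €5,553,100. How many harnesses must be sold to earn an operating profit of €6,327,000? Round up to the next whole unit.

Each unit contributes €234.61 − €101.37 = €133.24.
Units = (FC + target) / CM = (€5,553,100 + €6,327,000) / €133.24 = 89,163.16, so 89,164 harnesses.

89,164 harnesses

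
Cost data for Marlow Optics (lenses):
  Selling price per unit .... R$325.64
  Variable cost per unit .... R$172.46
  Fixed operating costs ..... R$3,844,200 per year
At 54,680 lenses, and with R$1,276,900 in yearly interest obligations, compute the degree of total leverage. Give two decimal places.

2.57

Contribution at this volume is 54,680 × R$153.18 = R$8,375,882.40.
EBIT = R$8,375,882.40 − R$3,844,200 = R$4,531,682.40. Interest = R$1,276,900.00.
DOL = R$8,375,882.40 ÷ R$4,531,682.40 = 1.8483; DFL = R$4,531,682.40 ÷ R$3,254,782.40 = 1.3923.
Combined leverage = 1.8483 × 1.3923 = 2.5734.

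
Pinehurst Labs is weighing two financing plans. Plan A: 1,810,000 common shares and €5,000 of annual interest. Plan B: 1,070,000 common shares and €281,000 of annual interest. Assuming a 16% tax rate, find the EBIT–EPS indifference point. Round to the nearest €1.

€680,081

Set EPS_A = EPS_B: (EBIT − €5,000)(1 − 0.16) ÷ 1,810,000 = (EBIT − €281,000)(1 − 0.16) ÷ 1,070,000.
Cancelling (1 − t) and cross-multiplying: 1,070,000·(EBIT − 5,000) = 1,810,000·(EBIT − 281,000).
Solving, EBIT = (281,000·1,810,000 − 5,000·1,070,000) / (1,810,000 − 1,070,000) = 503,260,000,000 / 740,000 = 680,081.08.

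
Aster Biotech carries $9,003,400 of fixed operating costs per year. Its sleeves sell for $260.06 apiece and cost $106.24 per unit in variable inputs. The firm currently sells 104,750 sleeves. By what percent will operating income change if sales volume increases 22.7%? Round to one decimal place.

+51.4%

At 104,750 units, contribution = 104,750 × $153.82 = $16,112,645.00.
Subtracting fixed costs: EBIT = $16,112,645.00 − $9,003,400 = $7,109,245.00.
So DOL = total CM / EBIT = $16,112,645.00 / $7,109,245.00 = 2.2664.
Operating income changes by 2.2664 × +22.7% = +51.4%.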